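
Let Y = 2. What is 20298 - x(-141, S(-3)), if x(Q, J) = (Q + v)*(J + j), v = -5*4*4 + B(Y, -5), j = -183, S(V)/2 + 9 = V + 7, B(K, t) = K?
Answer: -21969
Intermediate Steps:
S(V) = -4 + 2*V (S(V) = -18 + 2*(V + 7) = -18 + 2*(7 + V) = -18 + (14 + 2*V) = -4 + 2*V)
v = -78 (v = -5*4*4 + 2 = -20*4 + 2 = -80 + 2 = -78)
x(Q, J) = (-183 + J)*(-78 + Q) (x(Q, J) = (Q - 78)*(J - 183) = (-78 + Q)*(-183 + J) = (-183 + J)*(-78 + Q))
20298 - x(-141, S(-3)) = 20298 - (14274 - 183*(-141) - 78*(-4 + 2*(-3)) + (-4 + 2*(-3))*(-141)) = 20298 - (14274 + 25803 - 78*(-4 - 6) + (-4 - 6)*(-141)) = 20298 - (14274 + 25803 - 78*(-10) - 10*(-141)) = 20298 - (14274 + 25803 + 780 + 1410) = 20298 - 1*42267 = 20298 - 42267 = -21969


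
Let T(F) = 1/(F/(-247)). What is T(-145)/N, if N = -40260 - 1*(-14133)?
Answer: -247/3788415 ≈ -6.5199e-5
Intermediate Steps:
T(F) = -247/F (T(F) = 1/(F*(-1/247)) = 1/(-F/247) = -247/F)
N = -26127 (N = -40260 + 14133 = -26127)
T(-145)/N = -247/(-145)/(-26127) = -247*(-1/145)*(-1/26127) = (247/145)*(-1/26127) = -247/3788415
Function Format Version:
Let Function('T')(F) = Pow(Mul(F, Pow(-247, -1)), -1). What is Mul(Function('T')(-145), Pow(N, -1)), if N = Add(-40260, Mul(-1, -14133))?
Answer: Rational(-247, 3788415) ≈ -6.5199e-5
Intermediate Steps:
Function('T')(F) = Mul(-247, Pow(F, -1)) (Function('T')(F) = Pow(Mul(F, Rational(-1, 247)), -1) = Pow(Mul(Rational(-1, 247), F), -1) = Mul(-247, Pow(F, -1)))
N = -26127 (N = Add(-40260, 14133) = -26127)
Mul(Function('T')(-145), Pow(N, -1)) = Mul(Mul(-247, Pow(-145, -1)), Pow(-26127, -1)) = Mul(Mul(-247, Rational(-1, 145)), Rational(-1, 26127)) = Mul(Rational(247, 145), Rational(-1, 26127)) = Rational(-247, 3788415)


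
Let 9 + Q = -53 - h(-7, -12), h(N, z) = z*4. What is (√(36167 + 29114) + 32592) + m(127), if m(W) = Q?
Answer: 32578 + √65281 ≈ 32834.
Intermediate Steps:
h(N, z) = 4*z
Q = -14 (Q = -9 + (-53 - 4*(-12)) = -9 + (-53 - 1*(-48)) = -9 + (-53 + 48) = -9 - 5 = -14)
m(W) = -14
(√(36167 + 29114) + 32592) + m(127) = (√(36167 + 29114) + 32592) - 14 = (√65281 + 32592) - 14 = (32592 + √65281) - 14 = 32578 + √65281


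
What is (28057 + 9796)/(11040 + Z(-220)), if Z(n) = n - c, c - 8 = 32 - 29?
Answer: 37853/10809 ≈ 3.5020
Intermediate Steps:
c = 11 (c = 8 + (32 - 29) = 8 + 3 = 11)
Z(n) = -11 + n (Z(n) = n - 1*11 = n - 11 = -11 + n)
(28057 + 9796)/(11040 + Z(-220)) = (28057 + 9796)/(11040 + (-11 - 220)) = 37853/(11040 - 231) = 37853/10809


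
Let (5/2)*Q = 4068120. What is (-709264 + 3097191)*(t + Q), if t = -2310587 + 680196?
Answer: -7505254561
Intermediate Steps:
Q = 1627248 (Q = (⅖)*4068120 = 1627248)
t = -1630391
(-709264 + 3097191)*(t + Q) = (-709264 + 3097191)*(-1630391 + 1627248) = 2387927*(-3143) = -7505254561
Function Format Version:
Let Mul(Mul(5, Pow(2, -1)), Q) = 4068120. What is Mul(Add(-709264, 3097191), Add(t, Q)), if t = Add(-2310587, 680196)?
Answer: -7505254561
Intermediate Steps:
Q = 1627248 (Q = Mul(Rational(2, 5), 4068120) = 1627248)
t = -1630391
Mul(Add(-709264, 3097191), Add(t, Q)) = Mul(Add(-709264, 3097191), Add(-1630391, 1627248)) = Mul(2387927, -3143) = -7505254561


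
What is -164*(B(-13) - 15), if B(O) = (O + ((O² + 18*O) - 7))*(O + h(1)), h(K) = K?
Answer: -164820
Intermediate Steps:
B(O) = (1 + O)*(-7 + O² + 19*O) (B(O) = (O + ((O² + 18*O) - 7))*(O + 1) = (O + (-7 + O² + 18*O))*(1 + O) = (-7 + O² + 19*O)*(1 + O) = (1 + O)*(-7 + O² + 19*O))
-164*(B(-13) - 15) = -164*((-7 + (-13)³ + 12*(-13) + 20*(-13)²) - 15) = -164*((-7 - 2197 - 156 + 20*169) - 15) = -164*((-7 - 2197 - 156 + 3380) - 15) = -164*(1020 - 15) = -164*1005 = -164820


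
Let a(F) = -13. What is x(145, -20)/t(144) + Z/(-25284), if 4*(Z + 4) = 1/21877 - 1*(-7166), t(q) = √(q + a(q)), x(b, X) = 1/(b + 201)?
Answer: -22345793/316078896 + √131/45326 ≈ -0.070444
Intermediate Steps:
x(b, X) = 1/(201 + b)
t(q) = √(-13 + q) (t(q) = √(q - 13) = √(-13 + q))
Z = 156420551/87508 (Z = -4 + (1/21877 - 1*(-7166))/4 = -4 + (1/21877 + 7166)/4 = -4 + (¼)*(156770583/21877) = -4 + 156770583/87508 = 156420551/87508 ≈ 1787.5)
x(145, -20)/t(144) + Z/(-25284) = 1/((201 + 145)*(√(-13 + 144))) + (156420551/87508)/(-25284) = 1/(346*(√131)) + (156420551/87508)*(-1/25284) = (√131/131)/346 - 22345793/316078896 = √131/45326 - 22345793/316078896 = -22345793/316078896 + √131/45326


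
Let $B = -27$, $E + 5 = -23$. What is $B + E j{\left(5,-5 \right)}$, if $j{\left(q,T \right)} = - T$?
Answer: $-167$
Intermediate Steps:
$E = -28$ ($E = -5 - 23 = -28$)
$B + E j{\left(5,-5 \right)} = -27 - 28 \left(\left(-1\right) \left(-5\right)\right) = -27 - 140 = -167$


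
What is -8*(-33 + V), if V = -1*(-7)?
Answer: 208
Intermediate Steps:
V = 7
-8*(-33 + V) = -8*(-33 + 7) = -8*(-26) = 208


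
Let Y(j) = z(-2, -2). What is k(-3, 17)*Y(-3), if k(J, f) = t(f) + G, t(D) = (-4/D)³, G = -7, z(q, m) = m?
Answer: 68910/4913 ≈ 14.026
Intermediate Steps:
Y(j) = -2
t(D) = -64/D³
k(J, f) = -7 - 64/f³ (k(J, f) = -64/f³ - 7 = -7 - 64/f³)
k(-3, 17)*Y(-3) = (-7 - 64/17³)*(-2) = (-7 - 64*1/4913)*(-2) = (-7 - 64/4913)*(-2) = -34455/4913*(-2) = 68910/4913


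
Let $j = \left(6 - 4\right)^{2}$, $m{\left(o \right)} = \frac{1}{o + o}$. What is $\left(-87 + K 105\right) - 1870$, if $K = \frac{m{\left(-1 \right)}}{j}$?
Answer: $- \frac{15761}{8} \approx -1970.1$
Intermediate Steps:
$m{\left(o \right)} = \frac{1}{2 o}$
$j = 4$ ($j = 2^{2} = 4$)
$K = - \frac{1}{8}$ ($K = \frac{\frac{1}{2} \frac{1}{-1}}{4} = \frac{1}{2} \left(-1\right) \frac{1}{4} = \left(- \frac{1}{2}\right) \frac{1}{4} = - \frac{1}{8} \approx -0.125$)
$\left(-87 + K 105\right) - 1870 = \left(-87 - \frac{105}{8}\right) - 1870 = - \frac{801}{8} - 1870 = - \frac{15761}{8}$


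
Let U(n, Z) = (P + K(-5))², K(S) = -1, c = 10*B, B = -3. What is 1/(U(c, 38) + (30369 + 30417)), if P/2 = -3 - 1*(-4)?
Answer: 1/60787 ≈ 1.6451e-5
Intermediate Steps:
P = 2 (P = 2*(-3 - 1*(-4)) = 2*(-3 + 4) = 2*1 = 2)
c = -30 (c = 10*(-3) = -30)
U(n, Z) = 1 (U(n, Z) = (2 - 1)² = 1² = 1)
1/(U(c, 38) + (30369 + 30417)) = 1/(1 + (30369 + 30417)) = 1/(1 + 60786) = 1/60787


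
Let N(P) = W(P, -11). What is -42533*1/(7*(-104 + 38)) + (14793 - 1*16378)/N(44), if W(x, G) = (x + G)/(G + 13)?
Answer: -1847/462 ≈ -3.9978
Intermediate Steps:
W(x, G) = (G + x)/(13 + G)
N(P) = -11/2 + P/2 (N(P) = (-11 + P)/(13 - 11) = (-11 + P)/2 = -11/2 + P/2)
-42533*1/(7*(-104 + 38)) + (14793 - 1*16378)/N(44) = -42533*1/(7*(-104 + 38)) + (14793 - 1*16378)/(-11/2 + (1/2)*44) = -42533/(7*(-66)) + (14793 - 16378)/(-11/2 + 22) = -42533/(-462) - 1585/33/2 = -42533*(-1/462) - 1585*2/33 = 42533/462 - 3170/33 = -1847/462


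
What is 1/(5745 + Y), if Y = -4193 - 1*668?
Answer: 1/884 ≈ 0.0011312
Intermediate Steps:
Y = -4861 (Y = -4193 - 668 = -4861)
1/(5745 + Y) = 1/(5745 - 4861) = 1/884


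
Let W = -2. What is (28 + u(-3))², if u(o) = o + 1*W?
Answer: 529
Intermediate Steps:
u(o) = -2 + o (u(o) = o + 1*(-2) = o - 2 = -2 + o)
(28 + u(-3))² = (28 + (-2 - 3))² = (28 - 5)² = 23² = 529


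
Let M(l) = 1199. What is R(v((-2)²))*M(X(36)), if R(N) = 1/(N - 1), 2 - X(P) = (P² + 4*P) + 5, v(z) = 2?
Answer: 1199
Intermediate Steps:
X(P) = -3 - P² - 4*P (X(P) = 2 - ((P² + 4*P) + 5) = 2 - (5 + P² + 4*P) = 2 + (-5 - P² - 4*P) = -3 - P² - 4*P)
R(N) = 1/(-1 + N)
R(v((-2)²))*M(X(36)) = 1199/(-1 + 2) = 1199/1 = 1*1199 = 1199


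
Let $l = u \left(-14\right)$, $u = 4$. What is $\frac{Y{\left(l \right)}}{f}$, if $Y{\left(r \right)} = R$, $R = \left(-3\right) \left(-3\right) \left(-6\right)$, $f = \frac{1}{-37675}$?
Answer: $2034450$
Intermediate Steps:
$l = -56$ ($l = 4 \left(-14\right) = -56$)
$f = - \frac{1}{37675} \approx -2.6543 \cdot 10^{-5}$
$R = -54$ ($R = 9 \left(-6\right) = -54$)
$Y{\left(r \right)} = -54$
$\frac{Y{\left(l \right)}}{f} = - \frac{54}{- \frac{1}{37675}} = \left(-54\right) \left(-37675\right) = 2034450$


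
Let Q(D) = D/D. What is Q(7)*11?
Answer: 11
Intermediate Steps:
Q(D) = 1
Q(7)*11 = 1*11 = 11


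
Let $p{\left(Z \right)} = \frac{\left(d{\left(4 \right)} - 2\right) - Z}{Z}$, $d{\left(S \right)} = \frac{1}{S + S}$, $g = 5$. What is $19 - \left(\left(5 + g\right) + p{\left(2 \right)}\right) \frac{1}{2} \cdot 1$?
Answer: $\frac{479}{32} \approx 14.969$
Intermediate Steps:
$d{\left(S \right)} = \frac{1}{2 S}$
$p{\left(Z \right)} = \frac{- \frac{15}{8} - Z}{Z}$ ($p{\left(Z \right)} = \frac{\left(\frac{1}{2 \cdot 4} - 2\right) - Z}{Z} = \frac{\left(\frac{1}{2} \cdot \frac{1}{4} - 2\right) - Z}{Z} = \frac{\left(\frac{1}{8} - 2\right) - Z}{Z} = \frac{- \frac{15}{8} - Z}{Z}$)
$19 - \left(\left(5 + g\right) + p{\left(2 \right)}\right) \frac{1}{2} \cdot 1 = 19 - \left(\left(5 + 5\right) + \frac{- \frac{15}{8} - 2}{2}\right) \frac{1}{2} \cdot 1 = 19 - \left(10 + \frac{- \frac{15}{8} - 2}{2}\right) \frac{1}{2} \cdot 1 = 19 - \left(10 + \frac{1}{2} \left(- \frac{31}{8}\right)\right) \frac{1}{2} = 19 - \left(10 - \frac{31}{16}\right) \frac{1}{2} = 19 - \frac{129}{16} \cdot \frac{1}{2} = 19 - \frac{129}{32} = \frac{479}{32}$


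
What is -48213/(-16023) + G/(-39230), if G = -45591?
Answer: 873966861/209527430 ≈ 4.1711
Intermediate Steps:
-48213/(-16023) + G/(-39230) = -48213/(-16023) - 45591/(-39230) = -48213*(-1/16023) - 45591*(-1/39230) = 16071/5341 + 45591/39230 = 873966861/209527430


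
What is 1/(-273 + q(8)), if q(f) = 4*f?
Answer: -1/241 ≈ -0.0041494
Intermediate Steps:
1/(-273 + q(8)) = 1/(-273 + 4*8) = 1/(-273 + 32) = 1/(-241) = -1/241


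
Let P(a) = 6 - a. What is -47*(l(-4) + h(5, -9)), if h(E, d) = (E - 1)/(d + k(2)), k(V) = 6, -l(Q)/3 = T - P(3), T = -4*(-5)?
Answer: 7379/3 ≈ 2459.7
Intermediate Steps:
T = 20
l(Q) = -51 (l(Q) = -3*(20 - (6 - 1*3)) = -3*(20 - (6 - 3)) = -3*(20 - 1*3) = -3*(20 - 3) = -3*17 = -51)
h(E, d) = (-1 + E)/(6 + d) (h(E, d) = (E - 1)/(d + 6) = (-1 + E)/(6 + d))
-47*(l(-4) + h(5, -9)) = -47*(-51 + (-1 + 5)/(6 - 9)) = -47*(-51 + 4/(-3)) = -47*(-51 - ⅓*4) = -47*(-51 - 4/3) = -47*(-157/3) = 7379/3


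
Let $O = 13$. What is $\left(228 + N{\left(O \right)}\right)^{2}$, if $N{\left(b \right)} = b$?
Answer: $58081$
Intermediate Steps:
$\left(228 + N{\left(O \right)}\right)^{2} = \left(228 + 13\right)^{2} = 241^{2} = 58081$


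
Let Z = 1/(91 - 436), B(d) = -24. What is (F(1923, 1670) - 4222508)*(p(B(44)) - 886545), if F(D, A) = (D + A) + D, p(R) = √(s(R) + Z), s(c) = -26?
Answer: 3738553172640 - 1405664*I*√3094995/115 ≈ 3.7386e+12 - 2.1504e+7*I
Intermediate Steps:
Z = -1/345 (Z = 1/(-345) = -1/345 ≈ -0.0028986)
p(R) = I*√3094995/345 (p(R) = √(-26 - 1/345) = √(-8971/345) = I*√3094995/345)
F(D, A) = A + 2*D (F(D, A) = (A + D) + D = A + 2*D)
(F(1923, 1670) - 4222508)*(p(B(44)) - 886545) = ((1670 + 2*1923) - 4222508)*(I*√3094995/345 - 886545) = ((1670 + 3846) - 4222508)*(-886545 + I*√3094995/345) = (5516 - 4222508)*(-886545 + I*√3094995/345) = -4216992*(-886545 + I*√3094995/345) = 3738553172640 - 1405664*I*√3094995/115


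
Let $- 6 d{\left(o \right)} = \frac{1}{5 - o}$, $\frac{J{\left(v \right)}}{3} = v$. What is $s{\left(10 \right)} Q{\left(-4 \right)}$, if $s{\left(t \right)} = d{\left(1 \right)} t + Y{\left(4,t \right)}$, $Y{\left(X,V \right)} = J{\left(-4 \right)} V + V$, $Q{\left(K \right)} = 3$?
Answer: $- \frac{1325}{4} \approx -331.25$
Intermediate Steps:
$J{\left(v \right)} = 3 v$
$d{\left(o \right)} = - \frac{1}{6 \left(5 - o\right)}$
$Y{\left(X,V \right)} = - 11 V$ ($Y{\left(X,V \right)} = 3 \left(-4\right) V + V = - 12 V + V = - 11 V$)
$s{\left(t \right)} = - \frac{265 t}{24}$ ($s{\left(t \right)} = \frac{1}{6 \left(-5 + 1\right)} t - 11 t = \frac{1}{6 \left(-4\right)} t - 11 t = \frac{1}{6} \left(- \frac{1}{4}\right) t - 11 t = - \frac{t}{24} - 11 t = - \frac{265 t}{24}$)
$s{\left(10 \right)} Q{\left(-4 \right)} = \left(- \frac{265}{24}\right) 10 \cdot 3 = \left(- \frac{1325}{12}\right) 3 = - \frac{1325}{4}$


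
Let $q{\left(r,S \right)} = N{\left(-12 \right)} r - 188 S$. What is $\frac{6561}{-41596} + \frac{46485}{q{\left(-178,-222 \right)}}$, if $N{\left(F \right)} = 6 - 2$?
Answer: $\frac{416107899}{426608576} \approx 0.97539$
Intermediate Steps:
$N{\left(F \right)} = 4$ ($N{\left(F \right)} = 6 - 2 = 4$)
$q{\left(r,S \right)} = - 188 S + 4 r$ ($q{\left(r,S \right)} = 4 r - 188 S = - 188 S + 4 r$)
$\frac{6561}{-41596} + \frac{46485}{q{\left(-178,-222 \right)}} = \frac{6561}{-41596} + \frac{46485}{\left(-188\right) \left(-222\right) + 4 \left(-178\right)} = 6561 \left(- \frac{1}{41596}\right) + \frac{46485}{41736 - 712} = - \frac{6561}{41596} + \frac{46485}{41024} = \frac{416107899}{426608576}$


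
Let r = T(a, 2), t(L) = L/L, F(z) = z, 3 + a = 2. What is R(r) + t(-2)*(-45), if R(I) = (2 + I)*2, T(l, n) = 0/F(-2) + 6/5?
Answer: -193/5 ≈ -38.600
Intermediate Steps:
a = -1 (a = -3 + 2 = -1)
t(L) = 1
T(l, n) = 6/5 (T(l, n) = 0/(-2) + 6/5 = 0*(-½) + 6*(⅕) = 0 + 6/5 = 6/5)
r = 6/5 ≈ 1.2000
R(I) = 4 + 2*I
R(r) + t(-2)*(-45) = (4 + 2*(6/5)) + 1*(-45) = (4 + 12/5) - 45 = 32/5 - 45 = -193/5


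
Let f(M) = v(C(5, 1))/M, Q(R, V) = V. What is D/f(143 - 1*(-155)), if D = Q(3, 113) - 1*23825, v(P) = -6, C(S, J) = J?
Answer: 1177696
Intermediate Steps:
D = -23712 (D = 113 - 1*23825 = 113 - 23825 = -23712)
f(M) = -6/M
D/f(143 - 1*(-155)) = -23712/((-6/(143 - 1*(-155)))) = -23712/((-6/(143 + 155))) = -23712/((-6/298)) = -23712/((-6*1/298)) = -23712/(-3/149) = -23712*(-149/3) = 1177696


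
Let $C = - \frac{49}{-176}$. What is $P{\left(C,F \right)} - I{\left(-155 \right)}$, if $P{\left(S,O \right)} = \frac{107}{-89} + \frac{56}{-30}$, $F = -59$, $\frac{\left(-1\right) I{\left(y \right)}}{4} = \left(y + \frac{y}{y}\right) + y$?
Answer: $- \frac{1654157}{1335} \approx -1239.1$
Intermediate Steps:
$I{\left(y \right)} = -4 - 8 y$ ($I{\left(y \right)} = - 4 \left(\left(y + \frac{y}{y}\right) + y\right) = - 4 \left(\left(y + 1\right) + y\right) = - 4 \left(\left(1 + y\right) + y\right) = - 4 \left(1 + 2 y\right) = -4 - 8 y$)
$C = \frac{49}{176}$ ($C = \left(-49\right) \left(- \frac{1}{176}\right) = \frac{49}{176} \approx 0.27841$)
$P{\left(S,O \right)} = - \frac{4097}{1335}$ ($P{\left(S,O \right)} = 107 \left(- \frac{1}{89}\right) + 56 \left(- \frac{1}{30}\right) = - \frac{107}{89} - \frac{28}{15} = - \frac{4097}{1335}$)
$P{\left(C,F \right)} - I{\left(-155 \right)} = - \frac{4097}{1335} - \left(-4 - -1240\right) = - \frac{4097}{1335} - \left(-4 + 1240\right) = - \frac{4097}{1335} - 1236 = - \frac{1654157}{1335}$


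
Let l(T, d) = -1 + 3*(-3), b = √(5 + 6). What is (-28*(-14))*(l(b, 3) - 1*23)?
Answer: -12936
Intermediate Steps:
b = √11 ≈ 3.3166
l(T, d) = -10 (l(T, d) = -1 - 9 = -10)
(-28*(-14))*(l(b, 3) - 1*23) = (-28*(-14))*(-10 - 1*23) = 392*(-10 - 23) = 392*(-33) = -12936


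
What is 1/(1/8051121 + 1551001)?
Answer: 8051121/12487296722122 ≈ 6.4474e-7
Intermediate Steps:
1/(1/8051121 + 1551001) = 1/(12487296722122/8051121) = 8051121/12487296722122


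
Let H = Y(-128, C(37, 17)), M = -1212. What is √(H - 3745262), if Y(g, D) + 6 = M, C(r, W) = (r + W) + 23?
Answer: 4*I*√234155 ≈ 1935.6*I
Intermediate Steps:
C(r, W) = 23 + W + r (C(r, W) = (W + r) + 23 = 23 + W + r)
Y(g, D) = -1218 (Y(g, D) = -6 - 1212 = -1218)
H = -1218
√(H - 3745262) = √(-1218 - 3745262) = √(-3746480) = 4*I*√234155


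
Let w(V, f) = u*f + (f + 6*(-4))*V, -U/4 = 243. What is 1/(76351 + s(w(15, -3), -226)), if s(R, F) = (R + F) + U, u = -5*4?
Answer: 1/74808 ≈ 1.3368e-5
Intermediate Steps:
U = -972 (U = -4*243 = -972)
u = -20
w(V, f) = -20*f + V*(-24 + f) (w(V, f) = -20*f + (f + 6*(-4))*V = -20*f + (f - 24)*V = -20*f + (-24 + f)*V = -20*f + V*(-24 + f))
s(R, F) = -972 + F + R (s(R, F) = (R + F) - 972 = (F + R) - 972 = -972 + F + R)
1/(76351 + s(w(15, -3), -226)) = 1/(76351 + (-972 - 226 + (-24*15 - 20*(-3) + 15*(-3)))) = 1/(76351 + (-972 - 226 + (-360 + 60 - 45))) = 1/(76351 + (-972 - 226 - 345)) = 1/(76351 - 1543) = 1/74808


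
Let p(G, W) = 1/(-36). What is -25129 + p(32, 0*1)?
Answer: -904645/36 ≈ -25129.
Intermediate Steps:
p(G, W) = -1/36
-25129 + p(32, 0*1) = -25129 - 1/36 = -904645/36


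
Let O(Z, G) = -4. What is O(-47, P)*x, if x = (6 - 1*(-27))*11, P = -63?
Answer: -1452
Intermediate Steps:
x = 363 (x = (6 + 27)*11 = 33*11 = 363)
O(-47, P)*x = -4*363 = -1452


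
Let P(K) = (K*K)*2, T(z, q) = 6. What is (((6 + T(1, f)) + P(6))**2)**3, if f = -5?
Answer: 351298031616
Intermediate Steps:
P(K) = 2*K**2 (P(K) = K**2*2 = 2*K**2)
(((6 + T(1, f)) + P(6))**2)**3 = (((6 + 6) + 2*6**2)**2)**3 = ((12 + 2*36)**2)**3 = ((12 + 72)**2)**3 = (84**2)**3 = 7056**3 = 351298031616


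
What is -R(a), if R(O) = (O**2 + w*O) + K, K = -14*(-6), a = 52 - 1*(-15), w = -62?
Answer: -419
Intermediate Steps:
a = 67 (a = 52 + 15 = 67)
K = 84
R(O) = 84 + O**2 - 62*O (R(O) = (O**2 - 62*O) + 84 = 84 + O**2 - 62*O)
-R(a) = -(84 + 67**2 - 62*67) = -(84 + 4489 - 4154) = -1*419 = -419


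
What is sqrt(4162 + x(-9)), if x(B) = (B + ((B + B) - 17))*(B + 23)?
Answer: 3*sqrt(394) ≈ 59.548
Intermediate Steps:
x(B) = (-17 + 3*B)*(23 + B) (x(B) = (B + (2*B - 17))*(23 + B) = (B + (-17 + 2*B))*(23 + B) = (-17 + 3*B)*(23 + B))
sqrt(4162 + x(-9)) = sqrt(4162 + (-391 + 3*(-9)**2 + 52*(-9))) = sqrt(4162 + (-391 + 3*81 - 468)) = sqrt(4162 + (-391 + 243 - 468)) = sqrt(4162 - 616) = sqrt(3546) = 3*sqrt(394)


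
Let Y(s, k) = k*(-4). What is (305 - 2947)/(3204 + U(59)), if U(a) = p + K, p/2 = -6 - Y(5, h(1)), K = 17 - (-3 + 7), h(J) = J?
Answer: -2642/3213 ≈ -0.82228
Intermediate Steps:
Y(s, k) = -4*k
K = 13 (K = 17 - 1*4 = 17 - 4 = 13)
p = -4 (p = 2*(-6 - (-4)) = 2*(-6 - 1*(-4)) = 2*(-6 + 4) = 2*(-2) = -4)
U(a) = 9 (U(a) = -4 + 13 = 9)
(305 - 2947)/(3204 + U(59)) = (305 - 2947)/(3204 + 9) = -2642/3213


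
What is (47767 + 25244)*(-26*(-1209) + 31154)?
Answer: 4569612468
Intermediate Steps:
(47767 + 25244)*(-26*(-1209) + 31154) = 73011*(31434 + 31154) = 73011*62588 = 4569612468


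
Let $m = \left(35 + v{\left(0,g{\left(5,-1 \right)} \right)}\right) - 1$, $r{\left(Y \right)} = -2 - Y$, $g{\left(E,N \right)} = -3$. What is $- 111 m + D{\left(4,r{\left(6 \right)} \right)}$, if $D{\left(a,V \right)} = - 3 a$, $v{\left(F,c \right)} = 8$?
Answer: $-4674$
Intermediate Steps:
$m = 42$ ($m = \left(35 + 8\right) - 1 = 43 - 1 = 42$)
$- 111 m + D{\left(4,r{\left(6 \right)} \right)} = \left(-111\right) 42 - 12 = -4662 - 12 = -4674$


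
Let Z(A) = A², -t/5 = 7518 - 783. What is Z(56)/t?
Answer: -3136/33675 ≈ -0.093125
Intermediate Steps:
t = -33675 (t = -5*(7518 - 783) = -5*6735 = -33675)
Z(56)/t = 56²/(-33675) = 3136*(-1/33675) = -3136/33675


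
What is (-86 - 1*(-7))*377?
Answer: -29783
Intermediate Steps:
(-86 - 1*(-7))*377 = (-86 + 7)*377 = -79*377 = -29783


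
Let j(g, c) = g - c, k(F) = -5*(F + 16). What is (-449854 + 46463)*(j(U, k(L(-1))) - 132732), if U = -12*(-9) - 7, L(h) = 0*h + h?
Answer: 53471897396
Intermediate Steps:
L(h) = h (L(h) = 0 + h = h)
U = 101 (U = 108 - 7 = 101)
k(F) = -80 - 5*F (k(F) = -5*(16 + F) = -80 - 5*F)
(-449854 + 46463)*(j(U, k(L(-1))) - 132732) = (-449854 + 46463)*((101 - (-80 - 5*(-1))) - 132732) = -403391*((101 - (-80 + 5)) - 132732) = -403391*((101 - 1*(-75)) - 132732) = -403391*((101 + 75) - 132732) = -403391*(176 - 132732) = -403391*(-132556) = 53471897396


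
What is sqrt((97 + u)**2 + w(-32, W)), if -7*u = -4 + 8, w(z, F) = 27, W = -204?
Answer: 6*sqrt(12693)/7 ≈ 96.568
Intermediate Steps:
u = -4/7 (u = -(-4 + 8)/7 = -1/7*4 = -4/7 ≈ -0.57143)
sqrt((97 + u)**2 + w(-32, W)) = sqrt((97 - 4/7)**2 + 27) = sqrt((675/7)**2 + 27) = sqrt(455625/49 + 27) = sqrt(456948/49) = 6*sqrt(12693)/7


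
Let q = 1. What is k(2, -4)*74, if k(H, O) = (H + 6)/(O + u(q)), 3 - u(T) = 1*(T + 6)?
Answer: -74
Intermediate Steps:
u(T) = -3 - T (u(T) = 3 - (T + 6) = 3 - (6 + T) = 3 + (-6 - T) = -3 - T)
k(H, O) = (6 + H)/(-4 + O) (k(H, O) = (H + 6)/(O + (-3 - 1*1)) = (6 + H)/(O + (-3 - 1)) = (6 + H)/(O - 4) = (6 + H)/(-4 + O))
k(2, -4)*74 = ((6 + 2)/(-4 - 4))*74 = (8/(-8))*74 = -1/8*8*74 = -1*74 = -74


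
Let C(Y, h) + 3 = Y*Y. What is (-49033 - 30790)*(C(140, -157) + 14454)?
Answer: -2718052973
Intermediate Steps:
C(Y, h) = -3 + Y**2 (C(Y, h) = -3 + Y*Y = -3 + Y**2)
(-49033 - 30790)*(C(140, -157) + 14454) = (-49033 - 30790)*((-3 + 140**2) + 14454) = -79823*((-3 + 19600) + 14454) = -79823*(19597 + 14454) = -79823*34051 = -2718052973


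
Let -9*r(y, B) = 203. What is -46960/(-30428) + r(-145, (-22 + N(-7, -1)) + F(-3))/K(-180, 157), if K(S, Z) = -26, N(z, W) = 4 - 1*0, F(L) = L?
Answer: 4291381/1780038 ≈ 2.4108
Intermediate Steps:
N(z, W) = 4 (N(z, W) = 4 + 0 = 4)
r(y, B) = -203/9 (r(y, B) = -1/9*203 = -203/9)
-46960/(-30428) + r(-145, (-22 + N(-7, -1)) + F(-3))/K(-180, 157) = -46960/(-30428) - 203/9/(-26) = -46960*(-1/30428) - 203/9*(-1/26) = 11740/7607 + 203/234 = 4291381/1780038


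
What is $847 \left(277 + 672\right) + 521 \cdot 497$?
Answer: $1062740$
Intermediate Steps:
$847 \left(277 + 672\right) + 521 \cdot 497 = 847 \cdot 949 + 258937 = 803803 + 258937 = 1062740$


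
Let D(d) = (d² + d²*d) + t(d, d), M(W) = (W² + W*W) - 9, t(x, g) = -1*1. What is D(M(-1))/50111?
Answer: -295/50111 ≈ -0.0058869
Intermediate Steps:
t(x, g) = -1
M(W) = -9 + 2*W² (M(W) = (W² + W²) - 9 = 2*W² - 9 = -9 + 2*W²)
D(d) = -1 + d² + d³ (D(d) = (d² + d²*d) - 1 = (d² + d³) - 1 = -1 + d² + d³)
D(M(-1))/50111 = (-1 + (-9 + 2*(-1)²)² + (-9 + 2*(-1)²)³)/50111 = (-1 + (-9 + 2*1)² + (-9 + 2*1)³)*(1/50111) = (-1 + (-9 + 2)² + (-9 + 2)³)*(1/50111) = (-1 + (-7)² + (-7)³)*(1/50111) = (-1 + 49 - 343)*(1/50111) = -295*1/50111 = -295/50111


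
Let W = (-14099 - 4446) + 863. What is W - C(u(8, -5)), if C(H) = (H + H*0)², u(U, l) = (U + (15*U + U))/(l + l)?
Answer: -446674/25 ≈ -17867.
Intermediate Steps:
u(U, l) = 17*U/(2*l) (u(U, l) = (U + 16*U)/((2*l)) = (17*U)*(1/(2*l)) = 17*U/(2*l))
C(H) = H² (C(H) = (H + 0)² = H²)
W = -17682 (W = -18545 + 863 = -17682)
W - C(u(8, -5)) = -17682 - ((17/2)*8/(-5))² = -17682 - ((17/2)*8*(-⅕))² = -17682 - (-68/5)² = -17682 - 1*4624/25 = -17682 - 4624/25 = -446674/25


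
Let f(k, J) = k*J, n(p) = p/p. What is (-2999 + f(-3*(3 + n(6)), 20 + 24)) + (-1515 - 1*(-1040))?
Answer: -4002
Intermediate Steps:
n(p) = 1
f(k, J) = J*k
(-2999 + f(-3*(3 + n(6)), 20 + 24)) + (-1515 - 1*(-1040)) = (-2999 + (20 + 24)*(-3*(3 + 1))) + (-1515 - 1*(-1040)) = (-2999 + 44*(-3*4)) + (-1515 + 1040) = (-2999 + 44*(-12)) - 475 = (-2999 - 528) - 475 = -3527 - 475 = -4002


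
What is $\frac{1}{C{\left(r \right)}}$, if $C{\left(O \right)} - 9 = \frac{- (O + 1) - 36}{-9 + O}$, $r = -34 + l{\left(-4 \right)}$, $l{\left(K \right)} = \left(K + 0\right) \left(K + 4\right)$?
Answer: $\frac{43}{390} \approx 0.11026$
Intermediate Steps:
$l{\left(K \right)} = K \left(4 + K\right)$
$r = -34$ ($r = -34 - 4 \left(4 - 4\right) = -34 - 0 = -34 + 0 = -34$)
$C{\left(O \right)} = 9 + \frac{-37 - O}{-9 + O}$ ($C{\left(O \right)} = 9 + \frac{- (O + 1) - 36}{-9 + O} = 9 + \frac{- (1 + O) - 36}{-9 + O} = 9 + \frac{\left(-1 - O\right) - 36}{-9 + O} = 9 + \frac{-37 - O}{-9 + O}$)
$\frac{1}{C{\left(r \right)}} = \frac{1}{2 \frac{1}{-9 - 34} \left(-59 + 4 \left(-34\right)\right)} = \frac{1}{2 \frac{1}{-43} \left(-59 - 136\right)} = \frac{1}{2 \left(- \frac{1}{43}\right) \left(-195\right)} = \frac{1}{\frac{390}{43}} = \frac{43}{390}$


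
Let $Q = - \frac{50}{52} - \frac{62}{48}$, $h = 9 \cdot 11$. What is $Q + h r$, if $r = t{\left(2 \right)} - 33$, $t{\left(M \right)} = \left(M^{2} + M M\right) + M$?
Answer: $- \frac{711127}{312} \approx -2279.3$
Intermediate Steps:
$t{\left(M \right)} = M + 2 M^{2}$ ($t{\left(M \right)} = \left(M^{2} + M^{2}\right) + M = 2 M^{2} + M = M + 2 M^{2}$)
$h = 99$
$Q = - \frac{703}{312}$ ($Q = \left(-50\right) \frac{1}{52} - \frac{31}{24} = - \frac{25}{26} - \frac{31}{24} = - \frac{703}{312} \approx -2.2532$)
$r = -23$ ($r = 2 \left(1 + 2 \cdot 2\right) - 33 = 2 \left(1 + 4\right) - 33 = 2 \cdot 5 - 33 = 10 - 33 = -23$)
$Q + h r = - \frac{703}{312} + 99 \left(-23\right) = - \frac{703}{312} - 2277 = - \frac{711127}{312}$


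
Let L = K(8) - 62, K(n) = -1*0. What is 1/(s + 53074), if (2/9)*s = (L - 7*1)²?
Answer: 2/148997 ≈ 1.3423e-5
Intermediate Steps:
K(n) = 0
L = -62 (L = 0 - 62 = -62)
s = 42849/2 (s = 9*(-62 - 7*1)²/2 = 9*(-62 - 7)²/2 = (9/2)*(-69)² = (9/2)*4761 = 42849/2 ≈ 21425.)
1/(s + 53074) = 1/(42849/2 + 53074) = 1/(148997/2) = 2/148997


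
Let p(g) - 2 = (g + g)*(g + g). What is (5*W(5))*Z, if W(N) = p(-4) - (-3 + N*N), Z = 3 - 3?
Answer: 0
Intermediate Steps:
p(g) = 2 + 4*g**2 (p(g) = 2 + (g + g)*(g + g) = 2 + (2*g)*(2*g) = 2 + 4*g**2)
Z = 0
W(N) = 69 - N**2 (W(N) = (2 + 4*(-4)**2) - (-3 + N*N) = (2 + 4*16) - (-3 + N**2) = (2 + 64) + (3 - N**2) = 66 + (3 - N**2) = 69 - N**2)
(5*W(5))*Z = (5*(69 - 1*5**2))*0 = (5*(69 - 1*25))*0 = (5*(69 - 25))*0 = (5*44)*0 = 220*0 = 0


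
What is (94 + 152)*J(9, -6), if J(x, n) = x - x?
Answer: 0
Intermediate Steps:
J(x, n) = 0
(94 + 152)*J(9, -6) = (94 + 152)*0 = 246*0 = 0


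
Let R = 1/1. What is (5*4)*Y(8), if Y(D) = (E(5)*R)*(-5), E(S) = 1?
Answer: -100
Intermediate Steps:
R = 1
Y(D) = -5 (Y(D) = (1*1)*(-5) = 1*(-5) = -5)
(5*4)*Y(8) = (5*4)*(-5) = 20*(-5) = -100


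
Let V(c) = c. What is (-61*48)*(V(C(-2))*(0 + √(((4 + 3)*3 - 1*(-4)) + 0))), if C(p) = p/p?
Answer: -14640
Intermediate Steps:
C(p) = 1
(-61*48)*(V(C(-2))*(0 + √(((4 + 3)*3 - 1*(-4)) + 0))) = (-61*48)*(1*(0 + √(((4 + 3)*3 - 1*(-4)) + 0))) = -2928*(0 + √((7*3 + 4) + 0)) = -2928*(0 + √((21 + 4) + 0)) = -2928*(0 + √(25 + 0)) = -2928*(0 + √25) = -2928*(0 + 5) = -2928*5 = -14640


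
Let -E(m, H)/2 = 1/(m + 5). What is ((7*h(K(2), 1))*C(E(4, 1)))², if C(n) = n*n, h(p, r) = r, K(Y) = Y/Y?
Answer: 784/6561 ≈ 0.11949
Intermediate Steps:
K(Y) = 1
E(m, H) = -2/(5 + m) (E(m, H) = -2/(m + 5) = -2/(5 + m))
C(n) = n²
((7*h(K(2), 1))*C(E(4, 1)))² = ((7*1)*(-2/(5 + 4))²)² = (7*(-2/9)²)² = (7*(4/81))² = (28/81)² = 784/6561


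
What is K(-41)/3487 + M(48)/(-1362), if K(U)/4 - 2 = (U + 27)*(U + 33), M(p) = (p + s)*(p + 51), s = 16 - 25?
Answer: -4280745/1583098 ≈ -2.7040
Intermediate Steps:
s = -9
M(p) = (-9 + p)*(51 + p) (M(p) = (p - 9)*(p + 51) = (-9 + p)*(51 + p))
K(U) = 8 + 4*(27 + U)*(33 + U) (K(U) = 8 + 4*((U + 27)*(U + 33)) = 8 + 4*((27 + U)*(33 + U)) = 8 + 4*(27 + U)*(33 + U))
K(-41)/3487 + M(48)/(-1362) = (3572 + 4*(-41)² + 240*(-41))/3487 + (-459 + 48² + 42*48)/(-1362) = (3572 + 4*1681 - 9840)*(1/3487) + (-459 + 2304 + 2016)*(-1/1362) = (3572 + 6724 - 9840)*(1/3487) + 3861*(-1/1362) = 456*(1/3487) - 1287/454 = 456/3487 - 1287/454 = -4280745/1583098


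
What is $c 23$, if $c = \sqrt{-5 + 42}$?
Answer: $23 \sqrt{37} \approx 139.9$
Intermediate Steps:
$c = \sqrt{37} \approx 6.0828$
$c 23 = \sqrt{37} \cdot 23 = 23 \sqrt{37}$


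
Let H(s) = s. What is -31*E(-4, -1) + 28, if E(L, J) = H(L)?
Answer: 152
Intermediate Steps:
E(L, J) = L
-31*E(-4, -1) + 28 = -31*(-4) + 28 = 124 + 28 = 152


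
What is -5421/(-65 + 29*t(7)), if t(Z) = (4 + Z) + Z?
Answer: -5421/457 ≈ -11.862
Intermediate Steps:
t(Z) = 4 + 2*Z
-5421/(-65 + 29*t(7)) = -5421/(-65 + 29*(4 + 2*7)) = -5421/(-65 + 29*(4 + 14)) = -5421/(-65 + 29*18) = -5421/(-65 + 522) = -5421/457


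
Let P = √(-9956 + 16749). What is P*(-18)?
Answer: -18*√6793 ≈ -1483.6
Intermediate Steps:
P = √6793 ≈ 82.420
P*(-18) = √6793*(-18) = -18*√6793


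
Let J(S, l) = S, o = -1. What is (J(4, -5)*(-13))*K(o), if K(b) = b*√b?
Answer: 52*I ≈ 52.0*I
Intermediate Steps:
K(b) = b^(3/2)
(J(4, -5)*(-13))*K(o) = (4*(-13))*(-1)^(3/2) = -(-52)*I = 52*I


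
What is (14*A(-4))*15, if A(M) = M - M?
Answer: 0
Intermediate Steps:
A(M) = 0
(14*A(-4))*15 = (14*0)*15 = 0*15 = 0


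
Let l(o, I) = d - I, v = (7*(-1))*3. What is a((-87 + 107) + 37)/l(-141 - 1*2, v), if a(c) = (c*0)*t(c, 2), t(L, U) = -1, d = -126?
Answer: 0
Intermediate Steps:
v = -21 (v = -7*3 = -21)
a(c) = 0 (a(c) = (c*0)*(-1) = 0*(-1) = 0)
l(o, I) = -126 - I
a((-87 + 107) + 37)/l(-141 - 1*2, v) = 0/(-126 - 1*(-21)) = 0/(-126 + 21) = 0/(-105) = 0*(-1/105) = 0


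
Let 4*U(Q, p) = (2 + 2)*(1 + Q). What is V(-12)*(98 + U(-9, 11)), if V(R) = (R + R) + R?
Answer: -3240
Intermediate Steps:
U(Q, p) = 1 + Q (U(Q, p) = ((2 + 2)*(1 + Q))/4 = (4*(1 + Q))/4 = (4 + 4*Q)/4 = 1 + Q)
V(R) = 3*R (V(R) = 2*R + R = 3*R)
V(-12)*(98 + U(-9, 11)) = (3*(-12))*(98 + (1 - 9)) = -36*(98 - 8) = -36*90 = -3240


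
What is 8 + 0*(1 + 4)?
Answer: 8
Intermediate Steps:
8 + 0*(1 + 4) = 8 + 0*5 = 8 + 0 = 8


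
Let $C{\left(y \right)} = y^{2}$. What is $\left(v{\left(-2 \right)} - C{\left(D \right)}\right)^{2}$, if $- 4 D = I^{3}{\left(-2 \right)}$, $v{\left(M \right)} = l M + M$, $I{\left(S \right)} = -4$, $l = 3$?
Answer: $69696$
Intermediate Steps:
$v{\left(M \right)} = 4 M$ ($v{\left(M \right)} = 3 M + M = 4 M$)
$D = 16$ ($D = - \frac{\left(-4\right)^{3}}{4} = \left(- \frac{1}{4}\right) \left(-64\right) = 16$)
$\left(v{\left(-2 \right)} - C{\left(D \right)}\right)^{2} = \left(4 \left(-2\right) - 16^{2}\right)^{2} = \left(-8 - 256\right)^{2} = \left(-264\right)^{2} = 69696$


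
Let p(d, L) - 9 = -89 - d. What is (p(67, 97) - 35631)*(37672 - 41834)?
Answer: 148908036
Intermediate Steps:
p(d, L) = -80 - d (p(d, L) = 9 + (-89 - d) = -80 - d)
(p(67, 97) - 35631)*(37672 - 41834) = ((-80 - 1*67) - 35631)*(37672 - 41834) = ((-80 - 67) - 35631)*(-4162) = (-147 - 35631)*(-4162) = -35778*(-4162) = 148908036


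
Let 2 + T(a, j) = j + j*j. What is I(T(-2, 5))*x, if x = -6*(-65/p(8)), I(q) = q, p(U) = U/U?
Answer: 10920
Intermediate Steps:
T(a, j) = -2 + j + j**2 (T(a, j) = -2 + (j + j*j) = -2 + (j + j**2) = -2 + j + j**2)
p(U) = 1
x = 390 (x = -6/(1/(-65)) = -6/(1*(-1/65)) = -6/(-1/65) = -6*(-65) = 390)
I(T(-2, 5))*x = (-2 + 5 + 5**2)*390 = (-2 + 5 + 25)*390 = 28*390 = 10920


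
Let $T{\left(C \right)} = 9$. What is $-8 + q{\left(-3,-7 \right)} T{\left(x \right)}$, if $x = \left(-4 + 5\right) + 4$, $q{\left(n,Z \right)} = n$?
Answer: $-35$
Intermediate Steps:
$x = 5$ ($x = 1 + 4 = 5$)
$-8 + q{\left(-3,-7 \right)} T{\left(x \right)} = -8 - 27 = -35$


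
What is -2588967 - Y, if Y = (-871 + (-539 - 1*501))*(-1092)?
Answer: -4675779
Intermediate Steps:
Y = 2086812 (Y = (-871 + (-539 - 501))*(-1092) = (-871 - 1040)*(-1092) = -1911*(-1092) = 2086812)
-2588967 - Y = -2588967 - 1*2086812 = -2588967 - 2086812 = -4675779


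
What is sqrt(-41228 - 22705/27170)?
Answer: I*sqrt(3372353842)/286 ≈ 203.05*I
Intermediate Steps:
sqrt(-41228 - 22705/27170) = sqrt(-41228 - 22705*1/27170) = sqrt(-41228 - 239/286) = sqrt(-11791447/286) = I*sqrt(3372353842)/286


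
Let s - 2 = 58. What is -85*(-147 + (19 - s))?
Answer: 15980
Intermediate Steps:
s = 60 (s = 2 + 58 = 60)
-85*(-147 + (19 - s)) = -85*(-147 + (19 - 1*60)) = -85*(-147 + (19 - 60)) = -85*(-147 - 41) = -85*(-188) = 15980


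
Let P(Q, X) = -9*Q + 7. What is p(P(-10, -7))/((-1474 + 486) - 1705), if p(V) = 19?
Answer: -19/2693 ≈ -0.0070553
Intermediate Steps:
P(Q, X) = 7 - 9*Q
p(P(-10, -7))/((-1474 + 486) - 1705) = 19/((-1474 + 486) - 1705) = 19/(-988 - 1705) = 19/(-2693) = 19*(-1/2693) = -19/2693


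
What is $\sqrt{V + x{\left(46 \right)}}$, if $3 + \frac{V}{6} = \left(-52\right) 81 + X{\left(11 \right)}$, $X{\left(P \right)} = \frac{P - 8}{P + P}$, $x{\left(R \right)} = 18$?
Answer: $\frac{3 i \sqrt{339757}}{11} \approx 158.97 i$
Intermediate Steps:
$X{\left(P \right)} = \frac{-8 + P}{2 P}$
$V = - \frac{278181}{11}$ ($V = -18 + 6 \left(\left(-52\right) 81 + \frac{-8 + 11}{2 \cdot 11}\right) = -18 + 6 \left(-4212 + \frac{1}{2} \cdot \frac{1}{11} \cdot 3\right) = -18 + 6 \left(-4212 + \frac{3}{22}\right) = -18 + 6 \left(- \frac{92661}{22}\right) = -18 - \frac{277983}{11} = - \frac{278181}{11} \approx -25289.0$)
$\sqrt{V + x{\left(46 \right)}} = \sqrt{- \frac{278181}{11} + 18} = \sqrt{- \frac{277983}{11}} = \frac{3 i \sqrt{339757}}{11}$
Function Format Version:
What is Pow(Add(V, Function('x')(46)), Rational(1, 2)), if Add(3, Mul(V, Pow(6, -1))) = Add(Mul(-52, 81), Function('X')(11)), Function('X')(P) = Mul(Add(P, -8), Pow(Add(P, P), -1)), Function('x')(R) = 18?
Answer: Mul(Rational(3, 11), I, Pow(339757, Rational(1, 2))) ≈ Mul(158.97, I)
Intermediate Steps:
Function('X')(P) = Mul(Rational(1, 2), Pow(P, -1), Add(-8, P)) (Function('X')(P) = Mul(Add(-8, P), Pow(Mul(2, P), -1)) = Mul(Add(-8, P), Mul(Rational(1, 2), Pow(P, -1))) = Mul(Rational(1, 2), Pow(P, -1), Add(-8, P)))
V = Rational(-278181, 11) (V = Add(-18, Mul(6, Add(Mul(-52, 81), Mul(Rational(1, 2), Pow(11, -1), Add(-8, 11))))) = Add(-18, Mul(6, Add(-4212, Mul(Rational(1, 2), Rational(1, 11), 3)))) = Add(-18, Mul(6, Add(-4212, Rational(3, 22)))) = Add(-18, Mul(6, Rational(-92661, 22))) = Add(-18, Rational(-277983, 11)) = Rational(-278181, 11) ≈ -25289.)
Pow(Add(V, Function('x')(46)), Rational(1, 2)) = Pow(Add(Rational(-278181, 11), 18), Rational(1, 2)) = Pow(Rational(-277983, 11), Rational(1, 2)) = Mul(Rational(3, 11), I, Pow(339757, Rational(1, 2)))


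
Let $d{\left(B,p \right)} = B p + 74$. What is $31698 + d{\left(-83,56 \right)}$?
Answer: $27124$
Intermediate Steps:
$d{\left(B,p \right)} = 74 + B p$
$31698 + d{\left(-83,56 \right)} = 31698 + \left(74 - 4648\right) = 31698 - 4574 = 27124$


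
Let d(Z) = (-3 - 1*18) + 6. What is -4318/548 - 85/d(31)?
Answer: -1819/822 ≈ -2.2129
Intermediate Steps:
d(Z) = -15 (d(Z) = (-3 - 18) + 6 = -21 + 6 = -15)
-4318/548 - 85/d(31) = -4318/548 - 85/(-15) = -4318*1/548 - 85*(-1/15) = -2159/274 + 17/3 = -1819/822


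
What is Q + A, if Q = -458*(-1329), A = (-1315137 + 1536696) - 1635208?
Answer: -804967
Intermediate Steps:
A = -1413649 (A = 221559 - 1635208 = -1413649)
Q = 608682
Q + A = 608682 - 1413649 = -804967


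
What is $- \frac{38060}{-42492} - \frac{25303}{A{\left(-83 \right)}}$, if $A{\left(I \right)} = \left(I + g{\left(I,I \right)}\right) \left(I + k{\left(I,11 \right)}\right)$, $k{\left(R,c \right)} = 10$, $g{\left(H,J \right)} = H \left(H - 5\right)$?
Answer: $\frac{587162696}{622192651} \approx 0.9437$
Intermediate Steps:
$g{\left(H,J \right)} = H \left(-5 + H\right)$
$A{\left(I \right)} = \left(10 + I\right) \left(I + I \left(-5 + I\right)\right)$ ($A{\left(I \right)} = \left(I + I \left(-5 + I\right)\right) \left(I + 10\right) = \left(I + I \left(-5 + I\right)\right) \left(10 + I\right) = \left(10 + I\right) \left(I + I \left(-5 + I\right)\right)$)
$- \frac{38060}{-42492} - \frac{25303}{A{\left(-83 \right)}} = - \frac{38060}{-42492} - \frac{25303}{\left(-83\right) \left(-40 + \left(-83\right)^{2} + 6 \left(-83\right)\right)} = \left(-38060\right) \left(- \frac{1}{42492}\right) - \frac{25303}{\left(-83\right) \left(-40 + 6889 - 498\right)} = \frac{9515}{10623} - \frac{25303}{\left(-83\right) 6351} = \frac{9515}{10623} - \frac{25303}{-527133} = \frac{9515}{10623} - - \frac{25303}{527133} = \frac{9515}{10623} + \frac{25303}{527133} = \frac{587162696}{622192651}$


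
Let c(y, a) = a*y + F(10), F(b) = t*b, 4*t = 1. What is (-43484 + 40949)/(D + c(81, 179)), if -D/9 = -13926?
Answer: -5070/279671 ≈ -0.018128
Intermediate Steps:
D = 125334 (D = -9*(-13926) = 125334)
t = 1/4 (t = (1/4)*1 = 1/4 ≈ 0.25000)
F(b) = b/4
c(y, a) = 5/2 + a*y (c(y, a) = a*y + (1/4)*10 = a*y + 5/2 = 5/2 + a*y)
(-43484 + 40949)/(D + c(81, 179)) = (-43484 + 40949)/(125334 + (5/2 + 179*81)) = -2535/(125334 + (5/2 + 14499)) = -2535/(125334 + 29003/2) = -2535/279671/2 = -2535*2/279671 = -5070/279671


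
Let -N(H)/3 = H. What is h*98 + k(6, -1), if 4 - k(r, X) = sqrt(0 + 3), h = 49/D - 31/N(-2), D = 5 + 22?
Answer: -8761/27 - sqrt(3) ≈ -326.21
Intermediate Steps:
D = 27
N(H) = -3*H
h = -181/54 (h = 49/27 - 31/((-3*(-2))) = 49*(1/27) - 31/6 = 49/27 - 31*1/6 = 49/27 - 31/6 = -181/54 ≈ -3.3519)
k(r, X) = 4 - sqrt(3) (k(r, X) = 4 - sqrt(0 + 3) = 4 - sqrt(3))
h*98 + k(6, -1) = -181/54*98 + (4 - sqrt(3)) = -8869/27 + (4 - sqrt(3)) = -8761/27 - sqrt(3)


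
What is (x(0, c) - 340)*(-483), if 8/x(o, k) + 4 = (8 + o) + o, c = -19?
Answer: 163254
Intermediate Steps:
x(o, k) = 8/(4 + 2*o) (x(o, k) = 8/(-4 + ((8 + o) + o)) = 8/(-4 + (8 + 2*o)) = 8/(4 + 2*o))
(x(0, c) - 340)*(-483) = (4/(2 + 0) - 340)*(-483) = (4/2 - 340)*(-483) = (4*(1/2) - 340)*(-483) = (2 - 340)*(-483) = -338*(-483) = 163254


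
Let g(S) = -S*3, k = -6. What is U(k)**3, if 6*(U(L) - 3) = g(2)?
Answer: 8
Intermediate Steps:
g(S) = -3*S
U(L) = 2 (U(L) = 3 + (-3*2)/6 = 3 + (1/6)*(-6) = 3 - 1 = 2)
U(k)**3 = 2**3 = 8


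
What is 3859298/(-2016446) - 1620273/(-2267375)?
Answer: -2741641396496/2286019624625 ≈ -1.1993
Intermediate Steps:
3859298/(-2016446) - 1620273/(-2267375) = 3859298*(-1/2016446) - 1620273*(-1/2267375) = -1929649/1008223 + 1620273/2267375 = -2741641396496/2286019624625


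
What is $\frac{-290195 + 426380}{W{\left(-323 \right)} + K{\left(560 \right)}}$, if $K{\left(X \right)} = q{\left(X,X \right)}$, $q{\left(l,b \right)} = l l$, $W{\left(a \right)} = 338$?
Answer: $\frac{45395}{104646} \approx 0.4338$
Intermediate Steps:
$q{\left(l,b \right)} = l^{2}$
$K{\left(X \right)} = X^{2}$
$\frac{-290195 + 426380}{W{\left(-323 \right)} + K{\left(560 \right)}} = \frac{-290195 + 426380}{338 + 560^{2}} = \frac{136185}{338 + 313600} = \frac{136185}{313938} = 136185 \cdot \frac{1}{313938} = \frac{45395}{104646}$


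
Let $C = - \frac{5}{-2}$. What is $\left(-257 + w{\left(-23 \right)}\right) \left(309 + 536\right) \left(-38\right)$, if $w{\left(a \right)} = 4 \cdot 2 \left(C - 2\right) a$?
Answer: $11206390$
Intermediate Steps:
$C = \frac{5}{2}$ ($C = \left(-5\right) \left(- \frac{1}{2}\right) = \frac{5}{2} \approx 2.5$)
$w{\left(a \right)} = 4 a$ ($w{\left(a \right)} = 4 \cdot 2 \left(\frac{5}{2} - 2\right) a = 8 \frac{a}{2} = 4 a$)
$\left(-257 + w{\left(-23 \right)}\right) \left(309 + 536\right) \left(-38\right) = \left(-257 + 4 \left(-23\right)\right) \left(309 + 536\right) \left(-38\right) = \left(-257 - 92\right) 845 \left(-38\right) = \left(-349\right) 845 \left(-38\right) = \left(-294905\right) \left(-38\right) = 11206390$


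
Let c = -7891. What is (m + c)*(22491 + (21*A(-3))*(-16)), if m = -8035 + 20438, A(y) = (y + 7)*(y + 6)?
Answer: 83287008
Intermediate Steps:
A(y) = (6 + y)*(7 + y) (A(y) = (7 + y)*(6 + y) = (6 + y)*(7 + y))
m = 12403
(m + c)*(22491 + (21*A(-3))*(-16)) = (12403 - 7891)*(22491 + (21*(42 + (-3)² + 13*(-3)))*(-16)) = 4512*(22491 + (21*(42 + 9 - 39))*(-16)) = 4512*(22491 + (21*12)*(-16)) = 4512*(22491 + 252*(-16)) = 4512*(22491 - 4032) = 4512*18459 = 83287008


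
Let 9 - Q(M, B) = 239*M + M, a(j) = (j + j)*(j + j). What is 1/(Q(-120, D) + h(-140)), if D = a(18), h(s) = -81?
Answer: 1/28728 ≈ 3.4809e-5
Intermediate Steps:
a(j) = 4*j² (a(j) = (2*j)*(2*j) = 4*j²)
D = 1296 (D = 4*18² = 4*324 = 1296)
Q(M, B) = 9 - 240*M (Q(M, B) = 9 - (239*M + M) = 9 - 240*M)
1/(Q(-120, D) + h(-140)) = 1/((9 - 240*(-120)) - 81) = 1/((9 + 28800) - 81) = 1/(28809 - 81) = 1/28728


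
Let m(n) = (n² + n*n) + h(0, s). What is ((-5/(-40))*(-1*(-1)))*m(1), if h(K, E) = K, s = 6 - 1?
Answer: ¼ ≈ 0.25000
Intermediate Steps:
s = 5
m(n) = 2*n² (m(n) = (n² + n*n) + 0 = (n² + n²) + 0 = 2*n² + 0 = 2*n²)
((-5/(-40))*(-1*(-1)))*m(1) = ((-5/(-40))*(-1*(-1)))*(2*1²) = (-5*(-1/40)*1)*(2*1) = ((⅛)*1)*2 = (⅛)*2 = ¼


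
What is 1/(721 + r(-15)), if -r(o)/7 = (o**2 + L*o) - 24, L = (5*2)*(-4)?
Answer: -1/4886 ≈ -0.00020467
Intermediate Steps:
L = -40 (L = 10*(-4) = -40)
r(o) = 168 - 7*o**2 + 280*o (r(o) = -7*((o**2 - 40*o) - 24) = -7*(-24 + o**2 - 40*o) = 168 - 7*o**2 + 280*o)
1/(721 + r(-15)) = 1/(721 + (168 - 7*(-15)**2 + 280*(-15))) = 1/(721 + (168 - 7*225 - 4200)) = 1/(721 + (168 - 1575 - 4200)) = 1/(721 - 5607) = 1/(-4886) = -1/4886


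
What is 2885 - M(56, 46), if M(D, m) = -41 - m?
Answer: 2972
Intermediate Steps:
2885 - M(56, 46) = 2885 - (-41 - 1*46) = 2885 - (-41 - 46) = 2885 - 1*(-87) = 2885 + 87 = 2972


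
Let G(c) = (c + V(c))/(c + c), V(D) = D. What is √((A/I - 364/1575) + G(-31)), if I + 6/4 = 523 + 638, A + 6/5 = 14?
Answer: √104856677/11595 ≈ 0.88314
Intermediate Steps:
A = 64/5 (A = -6/5 + 14 = 64/5 ≈ 12.800)
I = 2319/2 (I = -3/2 + (523 + 638) = -3/2 + 1161 = 2319/2 ≈ 1159.5)
G(c) = 1 (G(c) = (c + c)/(c + c) = (2*c)/((2*c)) = (2*c)*(1/(2*c)) = 1)
√((A/I - 364/1575) + G(-31)) = √((64/(5*(2319/2)) - 364/1575) + 1) = √(((64/5)*(2/2319) - 364*1/1575) + 1) = √((128/11595 - 52/225) + 1) = √(-38276/173925 + 1) = √(135649/173925) = √104856677/11595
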